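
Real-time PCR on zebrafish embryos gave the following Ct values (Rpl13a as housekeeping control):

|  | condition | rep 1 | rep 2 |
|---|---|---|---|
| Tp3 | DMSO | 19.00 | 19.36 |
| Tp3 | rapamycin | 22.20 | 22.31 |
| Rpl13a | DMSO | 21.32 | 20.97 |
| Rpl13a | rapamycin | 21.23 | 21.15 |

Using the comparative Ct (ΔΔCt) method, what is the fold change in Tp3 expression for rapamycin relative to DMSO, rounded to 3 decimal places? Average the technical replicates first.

0.122

Mean Ct: Tp3 DMSO 19.180; Tp3 rapamycin 22.255; Rpl13a DMSO 21.145; Rpl13a rapamycin 21.190
ΔCt(DMSO) = 19.180 − 21.145 = -1.965
ΔCt(rapamycin) = 22.255 − 21.190 = 1.065
ΔΔCt = 1.065 − (-1.965) = 3.030
Fold change = 2^(−3.030) = 0.1224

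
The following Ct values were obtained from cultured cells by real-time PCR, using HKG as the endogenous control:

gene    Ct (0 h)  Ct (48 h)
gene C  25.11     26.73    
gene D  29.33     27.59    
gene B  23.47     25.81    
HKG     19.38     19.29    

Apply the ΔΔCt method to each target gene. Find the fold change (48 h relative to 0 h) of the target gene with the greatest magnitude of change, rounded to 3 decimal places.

gene C: ΔΔCt = (26.73−19.29) − (25.11−19.38) = 7.44 − 5.73 = 1.71; fold change = 2^-1.71 = 0.306
gene D: ΔΔCt = (27.59−19.29) − (29.33−19.38) = 8.30 − 9.95 = -1.65; fold change = 2^1.65 = 3.138
gene B: ΔΔCt = (25.81−19.29) − (23.47−19.38) = 6.52 − 4.09 = 2.43; fold change = 2^-2.43 = 0.186
gene B has the largest |ΔΔCt| = 2.43.

0.186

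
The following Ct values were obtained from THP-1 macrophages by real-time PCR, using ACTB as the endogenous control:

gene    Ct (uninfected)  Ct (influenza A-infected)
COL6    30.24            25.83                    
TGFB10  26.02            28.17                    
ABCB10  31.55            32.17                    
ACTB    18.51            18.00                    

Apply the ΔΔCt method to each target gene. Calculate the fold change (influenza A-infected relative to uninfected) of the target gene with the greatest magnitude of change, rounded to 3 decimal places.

14.929

COL6: ΔΔCt = (25.83−18.00) − (30.24−18.51) = 7.83 − 11.73 = -3.90; fold change = 2^3.90 = 14.929
TGFB10: ΔΔCt = (28.17−18.00) − (26.02−18.51) = 10.17 − 7.51 = 2.66; fold change = 2^-2.66 = 0.158
ABCB10: ΔΔCt = (32.17−18.00) − (31.55−18.51) = 14.17 − 13.04 = 1.13; fold change = 2^-1.13 = 0.457
COL6 has the largest |ΔΔCt| = 3.90.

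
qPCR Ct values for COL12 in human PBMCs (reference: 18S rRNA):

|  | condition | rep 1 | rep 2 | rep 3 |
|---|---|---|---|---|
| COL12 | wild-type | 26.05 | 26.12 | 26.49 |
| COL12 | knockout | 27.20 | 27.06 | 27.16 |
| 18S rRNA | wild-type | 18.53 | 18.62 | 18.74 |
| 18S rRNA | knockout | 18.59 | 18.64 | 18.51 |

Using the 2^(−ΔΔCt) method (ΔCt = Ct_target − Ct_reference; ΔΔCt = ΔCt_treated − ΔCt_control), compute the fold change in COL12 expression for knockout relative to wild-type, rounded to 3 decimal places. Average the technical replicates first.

Mean Ct: COL12 wild-type 26.220; COL12 knockout 27.140; 18S rRNA wild-type 18.630; 18S rRNA knockout 18.580
ΔCt(wild-type) = 26.220 − 18.630 = 7.590
ΔCt(knockout) = 27.140 − 18.580 = 8.560
ΔΔCt = 8.560 − 7.590 = 0.970
Fold change = 2^(−0.970) = 0.5105

0.511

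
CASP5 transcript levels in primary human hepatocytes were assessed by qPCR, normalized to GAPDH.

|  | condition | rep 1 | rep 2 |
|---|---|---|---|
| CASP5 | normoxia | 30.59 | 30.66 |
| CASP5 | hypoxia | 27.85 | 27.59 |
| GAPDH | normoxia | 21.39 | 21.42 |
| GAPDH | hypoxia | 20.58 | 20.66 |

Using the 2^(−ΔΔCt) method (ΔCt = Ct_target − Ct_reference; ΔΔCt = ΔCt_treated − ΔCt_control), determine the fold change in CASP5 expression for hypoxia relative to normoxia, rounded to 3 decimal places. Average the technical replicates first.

4.347

Mean Ct: CASP5 normoxia 30.625; CASP5 hypoxia 27.720; GAPDH normoxia 21.405; GAPDH hypoxia 20.620
ΔCt(normoxia) = 30.625 − 21.405 = 9.220
ΔCt(hypoxia) = 27.720 − 20.620 = 7.100
ΔΔCt = 7.100 − 9.220 = -2.120
Fold change = 2^(−(-2.120)) = 2^2.120 = 4.3469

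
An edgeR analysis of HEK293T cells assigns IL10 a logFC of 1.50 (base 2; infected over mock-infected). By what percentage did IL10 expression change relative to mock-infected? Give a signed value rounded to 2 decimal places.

Fold change = 2^(1.50) = 2.8284
Percent change = (FC − 1) × 100% = (2.8284 − 1) × 100 = 182.84%

182.84%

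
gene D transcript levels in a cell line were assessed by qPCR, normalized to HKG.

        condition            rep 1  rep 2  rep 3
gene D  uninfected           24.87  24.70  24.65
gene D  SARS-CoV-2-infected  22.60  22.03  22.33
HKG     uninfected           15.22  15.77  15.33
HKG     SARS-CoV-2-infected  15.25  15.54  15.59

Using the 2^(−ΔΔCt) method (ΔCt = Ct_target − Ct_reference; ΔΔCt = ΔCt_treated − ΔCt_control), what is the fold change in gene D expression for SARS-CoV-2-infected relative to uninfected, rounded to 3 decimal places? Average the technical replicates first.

Mean Ct: gene D uninfected 24.740; gene D SARS-CoV-2-infected 22.320; HKG uninfected 15.440; HKG SARS-CoV-2-infected 15.460
ΔCt(uninfected) = 24.740 − 15.440 = 9.300
ΔCt(SARS-CoV-2-infected) = 22.320 − 15.460 = 6.860
ΔΔCt = 6.860 − 9.300 = -2.440
Fold change = 2^(−(-2.440)) = 2^2.440 = 5.4264

5.426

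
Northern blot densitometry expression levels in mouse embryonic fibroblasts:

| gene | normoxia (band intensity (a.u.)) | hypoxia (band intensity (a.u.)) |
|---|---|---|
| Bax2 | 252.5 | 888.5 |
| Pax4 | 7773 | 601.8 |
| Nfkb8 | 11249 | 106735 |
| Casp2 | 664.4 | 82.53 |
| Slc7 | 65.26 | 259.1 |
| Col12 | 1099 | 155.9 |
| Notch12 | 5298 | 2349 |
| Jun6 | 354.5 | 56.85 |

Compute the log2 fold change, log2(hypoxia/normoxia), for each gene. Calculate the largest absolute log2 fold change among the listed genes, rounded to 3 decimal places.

3.691

log2(888.5/252.5) = 1.815  (Bax2)
log2(601.8/7773) = -3.691  (Pax4)
log2(106735/11249) = 3.246  (Nfkb8)
log2(82.53/664.4) = -3.009  (Casp2)
log2(259.1/65.26) = 1.989  (Slc7)
log2(155.9/1099) = -2.817  (Col12)
log2(2349/5298) = -1.173  (Notch12)
log2(56.85/354.5) = -2.641  (Jun6)
The largest magnitude belongs to Pax4.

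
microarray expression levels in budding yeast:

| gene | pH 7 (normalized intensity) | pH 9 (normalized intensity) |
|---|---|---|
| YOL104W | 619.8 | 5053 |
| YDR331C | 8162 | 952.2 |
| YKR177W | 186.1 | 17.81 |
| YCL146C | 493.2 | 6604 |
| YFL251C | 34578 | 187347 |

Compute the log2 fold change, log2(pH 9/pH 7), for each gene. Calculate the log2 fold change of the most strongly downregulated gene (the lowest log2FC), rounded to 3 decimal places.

log2(5053/619.8) = 3.027  (YOL104W)
log2(952.2/8162) = -3.100  (YDR331C)
log2(17.81/186.1) = -3.385  (YKR177W)
log2(6604/493.2) = 3.743  (YCL146C)
log2(187347/34578) = 2.438  (YFL251C)
YKR177W is most strongly downregulated.

-3.385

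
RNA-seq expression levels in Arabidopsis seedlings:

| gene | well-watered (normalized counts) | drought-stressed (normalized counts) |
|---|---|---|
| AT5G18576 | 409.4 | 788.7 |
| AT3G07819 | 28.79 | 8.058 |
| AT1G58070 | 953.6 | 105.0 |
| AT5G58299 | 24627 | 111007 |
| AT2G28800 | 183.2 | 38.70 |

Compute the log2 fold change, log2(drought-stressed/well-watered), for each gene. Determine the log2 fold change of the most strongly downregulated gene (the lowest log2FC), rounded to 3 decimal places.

-3.183

log2(788.7/409.4) = 0.946  (AT5G18576)
log2(8.058/28.79) = -1.837  (AT3G07819)
log2(105.0/953.6) = -3.183  (AT1G58070)
log2(111007/24627) = 2.172  (AT5G58299)
log2(38.70/183.2) = -2.243  (AT2G28800)
AT1G58070 is most strongly downregulated.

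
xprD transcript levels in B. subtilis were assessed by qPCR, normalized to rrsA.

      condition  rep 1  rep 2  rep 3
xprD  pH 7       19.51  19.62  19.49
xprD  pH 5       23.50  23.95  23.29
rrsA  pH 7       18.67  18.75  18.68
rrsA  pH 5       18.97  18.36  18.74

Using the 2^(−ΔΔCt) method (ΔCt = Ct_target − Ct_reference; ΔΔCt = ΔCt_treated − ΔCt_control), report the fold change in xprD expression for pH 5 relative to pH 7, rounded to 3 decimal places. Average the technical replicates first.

Mean Ct: xprD pH 7 19.540; xprD pH 5 23.580; rrsA pH 7 18.700; rrsA pH 5 18.690
ΔCt(pH 7) = 19.540 − 18.700 = 0.840
ΔCt(pH 5) = 23.580 − 18.690 = 4.890
ΔΔCt = 4.890 − 0.840 = 4.050
Fold change = 2^(−4.050) = 0.0604

0.060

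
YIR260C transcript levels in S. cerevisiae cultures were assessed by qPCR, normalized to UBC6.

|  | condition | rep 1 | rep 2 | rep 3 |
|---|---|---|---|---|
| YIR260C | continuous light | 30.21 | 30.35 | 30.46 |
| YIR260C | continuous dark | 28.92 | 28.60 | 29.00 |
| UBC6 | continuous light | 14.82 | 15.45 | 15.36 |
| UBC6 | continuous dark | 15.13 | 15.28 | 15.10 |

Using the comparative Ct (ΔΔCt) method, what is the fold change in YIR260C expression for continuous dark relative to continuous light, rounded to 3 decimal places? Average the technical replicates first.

Mean Ct: YIR260C continuous light 30.340; YIR260C continuous dark 28.840; UBC6 continuous light 15.210; UBC6 continuous dark 15.170
ΔCt(continuous light) = 30.340 − 15.210 = 15.130
ΔCt(continuous dark) = 28.840 − 15.170 = 13.670
ΔΔCt = 13.670 − 15.130 = -1.460
Fold change = 2^(−(-1.460)) = 2^1.460 = 2.7511

2.751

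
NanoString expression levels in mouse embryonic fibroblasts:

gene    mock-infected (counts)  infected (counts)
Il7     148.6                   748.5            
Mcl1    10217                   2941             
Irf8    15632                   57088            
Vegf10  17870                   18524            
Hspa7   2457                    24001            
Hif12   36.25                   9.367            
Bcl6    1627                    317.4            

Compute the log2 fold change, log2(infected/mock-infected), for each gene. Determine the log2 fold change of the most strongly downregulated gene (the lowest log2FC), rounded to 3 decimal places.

log2(748.5/148.6) = 2.333  (Il7)
log2(2941/10217) = -1.797  (Mcl1)
log2(57088/15632) = 1.869  (Irf8)
log2(18524/17870) = 0.052  (Vegf10)
log2(24001/2457) = 3.288  (Hspa7)
log2(9.367/36.25) = -1.952  (Hif12)
log2(317.4/1627) = -2.358  (Bcl6)
Bcl6 is most strongly downregulated.

-2.358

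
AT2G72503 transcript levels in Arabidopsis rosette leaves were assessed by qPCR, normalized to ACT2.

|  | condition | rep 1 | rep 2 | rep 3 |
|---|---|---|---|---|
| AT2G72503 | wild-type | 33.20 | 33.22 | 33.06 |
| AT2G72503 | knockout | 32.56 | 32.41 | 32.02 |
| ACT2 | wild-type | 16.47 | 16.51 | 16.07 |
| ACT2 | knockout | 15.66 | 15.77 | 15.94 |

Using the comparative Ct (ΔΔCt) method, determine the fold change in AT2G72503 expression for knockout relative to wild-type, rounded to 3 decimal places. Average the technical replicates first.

Mean Ct: AT2G72503 wild-type 33.160; AT2G72503 knockout 32.330; ACT2 wild-type 16.350; ACT2 knockout 15.790
ΔCt(wild-type) = 33.160 − 16.350 = 16.810
ΔCt(knockout) = 32.330 − 15.790 = 16.540
ΔΔCt = 16.540 − 16.810 = -0.270
Fold change = 2^(−(-0.270)) = 2^0.270 = 1.2058

1.206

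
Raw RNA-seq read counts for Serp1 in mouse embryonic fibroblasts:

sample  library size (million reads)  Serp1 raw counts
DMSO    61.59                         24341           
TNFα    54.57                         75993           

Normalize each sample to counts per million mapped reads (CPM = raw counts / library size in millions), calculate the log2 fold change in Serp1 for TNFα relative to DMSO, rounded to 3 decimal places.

CPM(DMSO) = 24341 / 61.59 = 395.2103
CPM(TNFα) = 75993 / 54.57 = 1392.5783
Fold change = 1392.5783 / 395.2103 = 3.52364
log2(3.52364) = 1.8171

1.817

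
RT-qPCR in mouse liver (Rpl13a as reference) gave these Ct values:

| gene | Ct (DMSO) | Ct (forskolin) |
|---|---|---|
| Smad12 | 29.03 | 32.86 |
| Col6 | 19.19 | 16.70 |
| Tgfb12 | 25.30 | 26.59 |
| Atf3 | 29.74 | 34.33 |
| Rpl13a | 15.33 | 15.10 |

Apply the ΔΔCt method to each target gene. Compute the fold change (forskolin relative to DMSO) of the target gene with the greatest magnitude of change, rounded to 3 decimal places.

0.035

Smad12: ΔΔCt = (32.86−15.10) − (29.03−15.33) = 17.76 − 13.70 = 4.06; fold change = 2^-4.06 = 0.060
Col6: ΔΔCt = (16.70−15.10) − (19.19−15.33) = 1.60 − 3.86 = -2.26; fold change = 2^2.26 = 4.790
Tgfb12: ΔΔCt = (26.59−15.10) − (25.30−15.33) = 11.49 − 9.97 = 1.52; fold change = 2^-1.52 = 0.349
Atf3: ΔΔCt = (34.33−15.10) − (29.74−15.33) = 19.23 − 14.41 = 4.82; fold change = 2^-4.82 = 0.035
Atf3 has the largest |ΔΔCt| = 4.82.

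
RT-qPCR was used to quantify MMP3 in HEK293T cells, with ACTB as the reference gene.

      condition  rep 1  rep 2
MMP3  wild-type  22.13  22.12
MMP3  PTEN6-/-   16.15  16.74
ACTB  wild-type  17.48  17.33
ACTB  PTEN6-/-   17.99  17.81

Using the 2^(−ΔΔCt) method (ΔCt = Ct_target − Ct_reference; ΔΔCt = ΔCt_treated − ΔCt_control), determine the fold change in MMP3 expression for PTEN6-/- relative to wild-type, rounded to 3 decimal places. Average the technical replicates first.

Mean Ct: MMP3 wild-type 22.125; MMP3 PTEN6-/- 16.445; ACTB wild-type 17.405; ACTB PTEN6-/- 17.900
ΔCt(wild-type) = 22.125 − 17.405 = 4.720
ΔCt(PTEN6-/-) = 16.445 − 17.900 = -1.455
ΔΔCt = -1.455 − 4.720 = -6.175
Fold change = 2^(−(-6.175)) = 2^6.175 = 72.2537

72.254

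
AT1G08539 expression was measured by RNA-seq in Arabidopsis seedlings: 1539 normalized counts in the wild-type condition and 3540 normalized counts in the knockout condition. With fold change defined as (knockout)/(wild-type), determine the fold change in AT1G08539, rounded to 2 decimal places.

2.30

Fold change = 3540 / 1539 = 2.300
AT1G08539 is upregulated.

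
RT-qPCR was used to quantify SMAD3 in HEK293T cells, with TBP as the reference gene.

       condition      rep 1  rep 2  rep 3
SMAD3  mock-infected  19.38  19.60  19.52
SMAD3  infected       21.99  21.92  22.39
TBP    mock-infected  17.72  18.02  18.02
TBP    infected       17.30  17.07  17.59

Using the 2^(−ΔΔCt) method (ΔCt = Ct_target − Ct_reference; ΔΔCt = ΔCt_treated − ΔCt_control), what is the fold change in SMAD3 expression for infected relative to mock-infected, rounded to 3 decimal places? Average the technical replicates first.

Mean Ct: SMAD3 mock-infected 19.500; SMAD3 infected 22.100; TBP mock-infected 17.920; TBP infected 17.320
ΔCt(mock-infected) = 19.500 − 17.920 = 1.580
ΔCt(infected) = 22.100 − 17.320 = 4.780
ΔΔCt = 4.780 − 1.580 = 3.200
Fold change = 2^(−3.200) = 0.1088

0.109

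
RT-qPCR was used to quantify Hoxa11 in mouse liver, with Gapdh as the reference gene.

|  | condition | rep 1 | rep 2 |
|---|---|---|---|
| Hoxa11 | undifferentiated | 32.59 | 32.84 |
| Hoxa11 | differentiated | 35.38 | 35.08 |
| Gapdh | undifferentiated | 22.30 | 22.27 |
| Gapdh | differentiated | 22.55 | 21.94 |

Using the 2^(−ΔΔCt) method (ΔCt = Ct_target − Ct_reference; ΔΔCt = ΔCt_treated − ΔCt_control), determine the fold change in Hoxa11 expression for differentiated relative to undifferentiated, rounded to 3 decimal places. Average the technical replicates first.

0.170

Mean Ct: Hoxa11 undifferentiated 32.715; Hoxa11 differentiated 35.230; Gapdh undifferentiated 22.285; Gapdh differentiated 22.245
ΔCt(undifferentiated) = 32.715 − 22.285 = 10.430
ΔCt(differentiated) = 35.230 − 22.245 = 12.985
ΔΔCt = 12.985 − 10.430 = 2.555
Fold change = 2^(−2.555) = 0.1702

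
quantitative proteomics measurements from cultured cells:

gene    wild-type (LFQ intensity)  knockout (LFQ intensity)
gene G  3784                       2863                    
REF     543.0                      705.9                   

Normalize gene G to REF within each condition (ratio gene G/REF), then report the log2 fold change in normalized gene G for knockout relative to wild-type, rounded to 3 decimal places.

gene G/REF (wild-type) = 3784 / 543.0 = 6.9687
gene G/REF (knockout) = 2863 / 705.9 = 4.0558
Fold change = 4.0558 / 6.9687 = 0.5820
log2(0.5820) = -0.7809

-0.781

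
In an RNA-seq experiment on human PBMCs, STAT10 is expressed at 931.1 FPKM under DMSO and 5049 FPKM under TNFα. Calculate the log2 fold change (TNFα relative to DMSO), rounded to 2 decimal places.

2.44

Fold change = 5049 / 931.1 = 5.4226
log2(5.4226) = 2.439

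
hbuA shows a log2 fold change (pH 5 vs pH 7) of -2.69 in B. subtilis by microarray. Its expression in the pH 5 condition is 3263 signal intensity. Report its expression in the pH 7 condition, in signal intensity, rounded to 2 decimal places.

Fold change = 2^(-2.69) = 0.1550
pH 7 expression = 3263 / 0.1550 = 21056.58

21056.58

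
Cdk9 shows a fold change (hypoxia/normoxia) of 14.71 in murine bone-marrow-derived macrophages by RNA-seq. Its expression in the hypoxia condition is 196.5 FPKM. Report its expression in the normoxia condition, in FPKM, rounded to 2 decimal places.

normoxia expression = 196.5 / 14.71 = 13.36

13.36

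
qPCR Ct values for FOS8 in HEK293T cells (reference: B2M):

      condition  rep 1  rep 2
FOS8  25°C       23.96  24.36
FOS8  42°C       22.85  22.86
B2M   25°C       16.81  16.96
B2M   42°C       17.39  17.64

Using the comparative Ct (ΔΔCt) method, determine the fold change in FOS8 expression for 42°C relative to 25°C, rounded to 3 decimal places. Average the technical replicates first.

Mean Ct: FOS8 25°C 24.160; FOS8 42°C 22.855; B2M 25°C 16.885; B2M 42°C 17.515
ΔCt(25°C) = 24.160 − 16.885 = 7.275
ΔCt(42°C) = 22.855 − 17.515 = 5.340
ΔΔCt = 5.340 − 7.275 = -1.935
Fold change = 2^(−(-1.935)) = 2^1.935 = 3.8238

3.824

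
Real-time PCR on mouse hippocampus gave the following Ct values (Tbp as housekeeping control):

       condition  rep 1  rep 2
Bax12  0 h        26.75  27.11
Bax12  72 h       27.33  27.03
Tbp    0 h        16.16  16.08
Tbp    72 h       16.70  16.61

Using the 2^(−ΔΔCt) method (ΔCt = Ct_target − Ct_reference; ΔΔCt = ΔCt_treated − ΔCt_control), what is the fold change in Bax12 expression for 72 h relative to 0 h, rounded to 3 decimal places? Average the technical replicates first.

Mean Ct: Bax12 0 h 26.930; Bax12 72 h 27.180; Tbp 0 h 16.120; Tbp 72 h 16.655
ΔCt(0 h) = 26.930 − 16.120 = 10.810
ΔCt(72 h) = 27.180 − 16.655 = 10.525
ΔΔCt = 10.525 − 10.810 = -0.285
Fold change = 2^(−(-0.285)) = 2^0.285 = 1.2184

1.218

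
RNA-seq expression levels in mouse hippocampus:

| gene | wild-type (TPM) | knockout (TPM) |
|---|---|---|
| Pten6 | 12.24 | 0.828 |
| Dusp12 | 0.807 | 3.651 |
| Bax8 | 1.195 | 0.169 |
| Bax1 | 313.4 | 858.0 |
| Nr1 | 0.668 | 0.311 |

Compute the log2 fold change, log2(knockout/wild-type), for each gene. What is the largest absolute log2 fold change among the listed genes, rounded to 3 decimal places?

log2(0.828/12.24) = -3.886  (Pten6)
log2(3.651/0.807) = 2.178  (Dusp12)
log2(0.169/1.195) = -2.822  (Bax8)
log2(858.0/313.4) = 1.453  (Bax1)
log2(0.311/0.668) = -1.103  (Nr1)
The largest magnitude belongs to Pten6.

3.886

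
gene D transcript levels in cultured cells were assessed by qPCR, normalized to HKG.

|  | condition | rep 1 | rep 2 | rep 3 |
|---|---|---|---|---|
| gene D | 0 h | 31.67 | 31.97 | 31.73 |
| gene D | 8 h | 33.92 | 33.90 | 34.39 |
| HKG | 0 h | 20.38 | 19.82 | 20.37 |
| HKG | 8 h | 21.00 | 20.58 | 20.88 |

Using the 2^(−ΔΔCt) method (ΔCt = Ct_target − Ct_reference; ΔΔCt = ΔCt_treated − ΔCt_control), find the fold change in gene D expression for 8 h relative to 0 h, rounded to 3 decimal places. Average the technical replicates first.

Mean Ct: gene D 0 h 31.790; gene D 8 h 34.070; HKG 0 h 20.190; HKG 8 h 20.820
ΔCt(0 h) = 31.790 − 20.190 = 11.600
ΔCt(8 h) = 34.070 − 20.820 = 13.250
ΔΔCt = 13.250 − 11.600 = 1.650
Fold change = 2^(−1.650) = 0.3186

0.319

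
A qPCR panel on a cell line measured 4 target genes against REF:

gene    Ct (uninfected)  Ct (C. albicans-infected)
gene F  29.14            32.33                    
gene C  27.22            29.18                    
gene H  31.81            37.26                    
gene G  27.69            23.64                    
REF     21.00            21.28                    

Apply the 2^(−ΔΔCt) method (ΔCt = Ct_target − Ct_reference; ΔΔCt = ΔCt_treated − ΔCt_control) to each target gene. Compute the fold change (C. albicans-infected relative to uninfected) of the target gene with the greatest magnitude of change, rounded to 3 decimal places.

gene F: ΔΔCt = (32.33−21.28) − (29.14−21.00) = 11.05 − 8.14 = 2.91; fold change = 2^-2.91 = 0.133
gene C: ΔΔCt = (29.18−21.28) − (27.22−21.00) = 7.90 − 6.22 = 1.68; fold change = 2^-1.68 = 0.312
gene H: ΔΔCt = (37.26−21.28) − (31.81−21.00) = 15.98 − 10.81 = 5.17; fold change = 2^-5.17 = 0.028
gene G: ΔΔCt = (23.64−21.28) − (27.69−21.00) = 2.36 − 6.69 = -4.33; fold change = 2^4.33 = 20.112
gene H has the largest |ΔΔCt| = 5.17.

0.028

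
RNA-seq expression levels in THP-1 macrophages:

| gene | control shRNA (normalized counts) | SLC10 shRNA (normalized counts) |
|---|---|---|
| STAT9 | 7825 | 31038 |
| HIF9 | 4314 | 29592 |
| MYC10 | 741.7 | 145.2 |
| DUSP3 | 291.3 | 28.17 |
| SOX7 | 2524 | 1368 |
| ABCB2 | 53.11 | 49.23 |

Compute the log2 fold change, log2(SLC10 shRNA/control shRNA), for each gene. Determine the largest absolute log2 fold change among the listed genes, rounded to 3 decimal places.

log2(31038/7825) = 1.988  (STAT9)
log2(29592/4314) = 2.778  (HIF9)
log2(145.2/741.7) = -2.353  (MYC10)
log2(28.17/291.3) = -3.370  (DUSP3)
log2(1368/2524) = -0.884  (SOX7)
log2(49.23/53.11) = -0.109  (ABCB2)
The largest magnitude belongs to DUSP3.

3.370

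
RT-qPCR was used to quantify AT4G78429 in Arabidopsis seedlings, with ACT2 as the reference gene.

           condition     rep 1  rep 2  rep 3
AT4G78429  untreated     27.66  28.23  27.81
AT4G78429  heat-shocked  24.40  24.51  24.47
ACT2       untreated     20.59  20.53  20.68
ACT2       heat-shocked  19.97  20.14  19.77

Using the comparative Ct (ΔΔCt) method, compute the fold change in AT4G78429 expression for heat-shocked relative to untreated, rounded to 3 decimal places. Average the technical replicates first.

6.964

Mean Ct: AT4G78429 untreated 27.900; AT4G78429 heat-shocked 24.460; ACT2 untreated 20.600; ACT2 heat-shocked 19.960
ΔCt(untreated) = 27.900 − 20.600 = 7.300
ΔCt(heat-shocked) = 24.460 − 19.960 = 4.500
ΔΔCt = 4.500 − 7.300 = -2.800
Fold change = 2^(−(-2.800)) = 2^2.800 = 6.9644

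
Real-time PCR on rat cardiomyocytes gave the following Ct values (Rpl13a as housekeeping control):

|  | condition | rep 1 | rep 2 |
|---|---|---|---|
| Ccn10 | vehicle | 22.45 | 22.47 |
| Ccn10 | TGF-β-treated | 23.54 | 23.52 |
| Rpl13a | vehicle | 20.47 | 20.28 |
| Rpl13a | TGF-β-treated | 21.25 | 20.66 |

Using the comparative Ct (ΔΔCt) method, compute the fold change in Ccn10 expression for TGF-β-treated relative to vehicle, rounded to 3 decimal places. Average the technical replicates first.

Mean Ct: Ccn10 vehicle 22.460; Ccn10 TGF-β-treated 23.530; Rpl13a vehicle 20.375; Rpl13a TGF-β-treated 20.955
ΔCt(vehicle) = 22.460 − 20.375 = 2.085
ΔCt(TGF-β-treated) = 23.530 − 20.955 = 2.575
ΔΔCt = 2.575 − 2.085 = 0.490
Fold change = 2^(−0.490) = 0.7120

0.712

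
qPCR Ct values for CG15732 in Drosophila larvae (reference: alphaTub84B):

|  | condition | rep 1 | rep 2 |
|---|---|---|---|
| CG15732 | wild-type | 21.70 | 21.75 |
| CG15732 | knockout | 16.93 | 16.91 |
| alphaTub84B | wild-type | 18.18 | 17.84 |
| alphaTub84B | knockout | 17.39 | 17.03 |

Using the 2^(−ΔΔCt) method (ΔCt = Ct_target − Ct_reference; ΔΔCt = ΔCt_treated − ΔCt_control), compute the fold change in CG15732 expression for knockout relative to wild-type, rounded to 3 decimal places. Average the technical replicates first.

Mean Ct: CG15732 wild-type 21.725; CG15732 knockout 16.920; alphaTub84B wild-type 18.010; alphaTub84B knockout 17.210
ΔCt(wild-type) = 21.725 − 18.010 = 3.715
ΔCt(knockout) = 16.920 − 17.210 = -0.290
ΔΔCt = -0.290 − 3.715 = -4.005
Fold change = 2^(−(-4.005)) = 2^4.005 = 16.0555

16.056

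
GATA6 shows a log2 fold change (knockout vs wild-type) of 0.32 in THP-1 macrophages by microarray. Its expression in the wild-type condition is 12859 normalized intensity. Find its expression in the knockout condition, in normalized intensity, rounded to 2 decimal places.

16052.28

Fold change = 2^(0.32) = 1.2483
knockout expression = 12859 × 1.2483 = 16052.28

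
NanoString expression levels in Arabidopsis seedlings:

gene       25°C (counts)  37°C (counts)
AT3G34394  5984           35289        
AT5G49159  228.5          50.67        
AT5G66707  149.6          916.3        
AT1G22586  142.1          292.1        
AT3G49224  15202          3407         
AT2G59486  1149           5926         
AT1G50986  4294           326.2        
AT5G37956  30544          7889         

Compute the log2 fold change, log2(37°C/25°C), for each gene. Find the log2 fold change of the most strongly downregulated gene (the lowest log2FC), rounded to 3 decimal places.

log2(35289/5984) = 2.560  (AT3G34394)
log2(50.67/228.5) = -2.173  (AT5G49159)
log2(916.3/149.6) = 2.615  (AT5G66707)
log2(292.1/142.1) = 1.040  (AT1G22586)
log2(3407/15202) = -2.158  (AT3G49224)
log2(5926/1149) = 2.367  (AT2G59486)
log2(326.2/4294) = -3.718  (AT1G50986)
log2(7889/30544) = -1.953  (AT5G37956)
AT1G50986 is most strongly downregulated.

-3.718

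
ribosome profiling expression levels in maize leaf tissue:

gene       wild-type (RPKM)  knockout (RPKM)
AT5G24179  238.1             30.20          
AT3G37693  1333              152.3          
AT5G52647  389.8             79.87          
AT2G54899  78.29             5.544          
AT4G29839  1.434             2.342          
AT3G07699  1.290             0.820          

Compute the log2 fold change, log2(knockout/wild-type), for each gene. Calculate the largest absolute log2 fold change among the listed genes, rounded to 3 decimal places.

log2(30.20/238.1) = -2.979  (AT5G24179)
log2(152.3/1333) = -3.130  (AT3G37693)
log2(79.87/389.8) = -2.287  (AT5G52647)
log2(5.544/78.29) = -3.820  (AT2G54899)
log2(2.342/1.434) = 0.708  (AT4G29839)
log2(0.820/1.290) = -0.654  (AT3G07699)
The largest magnitude belongs to AT2G54899.

3.820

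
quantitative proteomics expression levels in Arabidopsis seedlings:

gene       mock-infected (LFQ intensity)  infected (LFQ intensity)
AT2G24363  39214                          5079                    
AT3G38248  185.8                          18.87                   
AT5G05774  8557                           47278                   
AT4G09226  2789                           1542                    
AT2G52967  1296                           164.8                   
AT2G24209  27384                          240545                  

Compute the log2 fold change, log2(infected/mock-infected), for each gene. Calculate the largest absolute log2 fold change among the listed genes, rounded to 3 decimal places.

3.300

log2(5079/39214) = -2.949  (AT2G24363)
log2(18.87/185.8) = -3.300  (AT3G38248)
log2(47278/8557) = 2.466  (AT5G05774)
log2(1542/2789) = -0.855  (AT4G09226)
log2(164.8/1296) = -2.975  (AT2G52967)
log2(240545/27384) = 3.135  (AT2G24209)
The largest magnitude belongs to AT3G38248.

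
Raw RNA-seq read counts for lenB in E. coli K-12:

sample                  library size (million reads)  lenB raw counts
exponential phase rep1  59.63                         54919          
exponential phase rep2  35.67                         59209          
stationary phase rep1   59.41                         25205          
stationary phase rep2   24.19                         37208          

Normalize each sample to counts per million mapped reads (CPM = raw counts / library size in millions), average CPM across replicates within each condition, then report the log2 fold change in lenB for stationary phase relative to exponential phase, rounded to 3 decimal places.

-0.395

CPM(exponential phase rep1) = 54919 / 59.63 = 920.9961
CPM(exponential phase rep2) = 59209 / 35.67 = 1659.9103
CPM(stationary phase rep1) = 25205 / 59.41 = 424.2552
CPM(stationary phase rep2) = 37208 / 24.19 = 1538.1563
mean CPM(exponential phase) = 1290.4532; mean CPM(stationary phase) = 981.2057
Fold change = 981.2057 / 1290.4532 = 0.76036
log2(0.76036) = -0.3953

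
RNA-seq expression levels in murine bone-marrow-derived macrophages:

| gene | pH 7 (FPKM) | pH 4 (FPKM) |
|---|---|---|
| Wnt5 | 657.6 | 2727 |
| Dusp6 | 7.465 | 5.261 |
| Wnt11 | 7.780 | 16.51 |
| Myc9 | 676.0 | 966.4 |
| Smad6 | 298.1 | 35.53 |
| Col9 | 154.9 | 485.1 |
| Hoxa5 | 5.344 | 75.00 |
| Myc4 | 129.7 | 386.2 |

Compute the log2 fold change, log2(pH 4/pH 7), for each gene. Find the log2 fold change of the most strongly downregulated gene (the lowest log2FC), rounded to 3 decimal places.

-3.069

log2(2727/657.6) = 2.052  (Wnt5)
log2(5.261/7.465) = -0.505  (Dusp6)
log2(16.51/7.780) = 1.085  (Wnt11)
log2(966.4/676.0) = 0.516  (Myc9)
log2(35.53/298.1) = -3.069  (Smad6)
log2(485.1/154.9) = 1.647  (Col9)
log2(75.00/5.344) = 3.811  (Hoxa5)
log2(386.2/129.7) = 1.574  (Myc4)
Smad6 is most strongly downregulated.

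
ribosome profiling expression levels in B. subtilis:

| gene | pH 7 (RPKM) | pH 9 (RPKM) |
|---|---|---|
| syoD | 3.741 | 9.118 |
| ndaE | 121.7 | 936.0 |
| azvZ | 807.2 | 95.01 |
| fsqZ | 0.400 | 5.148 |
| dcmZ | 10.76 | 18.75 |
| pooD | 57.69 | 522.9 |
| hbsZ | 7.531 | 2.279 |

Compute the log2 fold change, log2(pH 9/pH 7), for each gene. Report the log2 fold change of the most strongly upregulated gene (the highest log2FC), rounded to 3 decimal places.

3.686

log2(9.118/3.741) = 1.285  (syoD)
log2(936.0/121.7) = 2.943  (ndaE)
log2(95.01/807.2) = -3.087  (azvZ)
log2(5.148/0.400) = 3.686  (fsqZ)
log2(18.75/10.76) = 0.801  (dcmZ)
log2(522.9/57.69) = 3.180  (pooD)
log2(2.279/7.531) = -1.724  (hbsZ)
fsqZ is most strongly upregulated.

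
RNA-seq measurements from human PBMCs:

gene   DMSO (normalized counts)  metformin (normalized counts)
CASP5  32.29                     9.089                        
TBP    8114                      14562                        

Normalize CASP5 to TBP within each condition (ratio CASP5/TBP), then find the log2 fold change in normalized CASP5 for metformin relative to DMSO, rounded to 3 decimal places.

-2.673

CASP5/TBP (DMSO) = 32.29 / 8114 = 0.0039795
CASP5/TBP (metformin) = 9.089 / 14562 = 0.00062416
Fold change = 0.00062416 / 0.0039795 = 0.1568
log2(0.1568) = -2.6726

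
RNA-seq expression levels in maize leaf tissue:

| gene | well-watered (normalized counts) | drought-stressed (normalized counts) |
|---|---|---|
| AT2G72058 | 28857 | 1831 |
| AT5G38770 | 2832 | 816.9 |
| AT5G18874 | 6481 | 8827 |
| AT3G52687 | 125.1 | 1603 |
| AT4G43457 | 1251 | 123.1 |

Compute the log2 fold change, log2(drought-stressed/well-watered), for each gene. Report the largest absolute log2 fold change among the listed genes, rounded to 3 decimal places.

3.978

log2(1831/28857) = -3.978  (AT2G72058)
log2(816.9/2832) = -1.794  (AT5G38770)
log2(8827/6481) = 0.446  (AT5G18874)
log2(1603/125.1) = 3.680  (AT3G52687)
log2(123.1/1251) = -3.345  (AT4G43457)
The largest magnitude belongs to AT2G72058.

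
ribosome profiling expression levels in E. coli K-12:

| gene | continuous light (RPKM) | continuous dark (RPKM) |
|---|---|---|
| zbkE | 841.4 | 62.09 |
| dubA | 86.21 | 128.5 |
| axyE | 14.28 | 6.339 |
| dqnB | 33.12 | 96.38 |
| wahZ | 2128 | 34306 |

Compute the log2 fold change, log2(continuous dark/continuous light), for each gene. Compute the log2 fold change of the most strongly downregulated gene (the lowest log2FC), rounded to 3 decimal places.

log2(62.09/841.4) = -3.760  (zbkE)
log2(128.5/86.21) = 0.576  (dubA)
log2(6.339/14.28) = -1.172  (axyE)
log2(96.38/33.12) = 1.541  (dqnB)
log2(34306/2128) = 4.011  (wahZ)
zbkE is most strongly downregulated.

-3.760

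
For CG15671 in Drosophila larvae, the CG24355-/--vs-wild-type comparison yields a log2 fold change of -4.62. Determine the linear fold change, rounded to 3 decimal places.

0.041

Fold change = 2^(-4.62) = 0.0407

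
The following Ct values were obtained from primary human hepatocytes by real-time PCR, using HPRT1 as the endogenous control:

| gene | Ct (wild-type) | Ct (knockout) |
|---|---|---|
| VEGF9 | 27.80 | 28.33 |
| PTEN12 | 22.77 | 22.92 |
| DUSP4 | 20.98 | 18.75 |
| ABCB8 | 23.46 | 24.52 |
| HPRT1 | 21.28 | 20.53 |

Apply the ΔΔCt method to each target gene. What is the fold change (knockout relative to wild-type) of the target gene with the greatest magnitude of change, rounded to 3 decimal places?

VEGF9: ΔΔCt = (28.33−20.53) − (27.80−21.28) = 7.80 − 6.52 = 1.28; fold change = 2^-1.28 = 0.412
PTEN12: ΔΔCt = (22.92−20.53) − (22.77−21.28) = 2.39 − 1.49 = 0.90; fold change = 2^-0.90 = 0.536
DUSP4: ΔΔCt = (18.75−20.53) − (20.98−21.28) = -1.78 − (-0.30) = -1.48; fold change = 2^1.48 = 2.789
ABCB8: ΔΔCt = (24.52−20.53) − (23.46−21.28) = 3.99 − 2.18 = 1.81; fold change = 2^-1.81 = 0.285
ABCB8 has the largest |ΔΔCt| = 1.81.

0.285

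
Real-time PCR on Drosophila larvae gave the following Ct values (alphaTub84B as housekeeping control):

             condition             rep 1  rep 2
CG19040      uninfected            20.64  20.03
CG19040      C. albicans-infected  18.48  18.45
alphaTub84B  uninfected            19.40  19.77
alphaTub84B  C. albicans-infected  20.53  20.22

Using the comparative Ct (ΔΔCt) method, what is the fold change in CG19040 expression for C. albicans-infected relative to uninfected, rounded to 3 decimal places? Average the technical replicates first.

6.320

Mean Ct: CG19040 uninfected 20.335; CG19040 C. albicans-infected 18.465; alphaTub84B uninfected 19.585; alphaTub84B C. albicans-infected 20.375
ΔCt(uninfected) = 20.335 − 19.585 = 0.750
ΔCt(C. albicans-infected) = 18.465 − 20.375 = -1.910
ΔΔCt = -1.910 − 0.750 = -2.660
Fold change = 2^(−(-2.660)) = 2^2.660 = 6.3203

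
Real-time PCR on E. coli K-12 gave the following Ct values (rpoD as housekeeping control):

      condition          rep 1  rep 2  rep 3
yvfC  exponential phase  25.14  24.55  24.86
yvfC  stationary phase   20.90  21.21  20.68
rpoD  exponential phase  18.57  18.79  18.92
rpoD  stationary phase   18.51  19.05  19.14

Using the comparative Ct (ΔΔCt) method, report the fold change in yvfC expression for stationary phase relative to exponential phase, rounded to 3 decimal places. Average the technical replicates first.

16.679

Mean Ct: yvfC exponential phase 24.850; yvfC stationary phase 20.930; rpoD exponential phase 18.760; rpoD stationary phase 18.900
ΔCt(exponential phase) = 24.850 − 18.760 = 6.090
ΔCt(stationary phase) = 20.930 − 18.900 = 2.030
ΔΔCt = 2.030 − 6.090 = -4.060
Fold change = 2^(−(-4.060)) = 2^4.060 = 16.6795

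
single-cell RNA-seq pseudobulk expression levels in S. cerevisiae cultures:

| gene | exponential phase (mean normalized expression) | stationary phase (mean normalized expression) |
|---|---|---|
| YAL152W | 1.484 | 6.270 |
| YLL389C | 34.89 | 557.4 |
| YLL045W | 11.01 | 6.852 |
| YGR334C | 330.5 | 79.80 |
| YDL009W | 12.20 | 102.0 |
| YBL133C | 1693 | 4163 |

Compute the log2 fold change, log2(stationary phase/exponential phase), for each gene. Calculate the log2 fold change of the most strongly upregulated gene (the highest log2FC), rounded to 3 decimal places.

log2(6.270/1.484) = 2.079  (YAL152W)
log2(557.4/34.89) = 3.998  (YLL389C)
log2(6.852/11.01) = -0.684  (YLL045W)
log2(79.80/330.5) = -2.050  (YGR334C)
log2(102.0/12.20) = 3.064  (YDL009W)
log2(4163/1693) = 1.298  (YBL133C)
YLL389C is most strongly upregulated.

3.998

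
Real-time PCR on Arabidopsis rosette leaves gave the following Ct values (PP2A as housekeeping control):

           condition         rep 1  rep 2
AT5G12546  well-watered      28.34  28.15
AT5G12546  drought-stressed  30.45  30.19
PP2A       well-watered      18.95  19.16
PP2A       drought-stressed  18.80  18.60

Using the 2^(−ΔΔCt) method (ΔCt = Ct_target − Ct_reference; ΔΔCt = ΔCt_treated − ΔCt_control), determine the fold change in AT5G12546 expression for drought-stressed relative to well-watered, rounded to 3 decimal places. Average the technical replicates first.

0.186

Mean Ct: AT5G12546 well-watered 28.245; AT5G12546 drought-stressed 30.320; PP2A well-watered 19.055; PP2A drought-stressed 18.700
ΔCt(well-watered) = 28.245 − 19.055 = 9.190
ΔCt(drought-stressed) = 30.320 − 18.700 = 11.620
ΔΔCt = 11.620 − 9.190 = 2.430
Fold change = 2^(−2.430) = 0.1856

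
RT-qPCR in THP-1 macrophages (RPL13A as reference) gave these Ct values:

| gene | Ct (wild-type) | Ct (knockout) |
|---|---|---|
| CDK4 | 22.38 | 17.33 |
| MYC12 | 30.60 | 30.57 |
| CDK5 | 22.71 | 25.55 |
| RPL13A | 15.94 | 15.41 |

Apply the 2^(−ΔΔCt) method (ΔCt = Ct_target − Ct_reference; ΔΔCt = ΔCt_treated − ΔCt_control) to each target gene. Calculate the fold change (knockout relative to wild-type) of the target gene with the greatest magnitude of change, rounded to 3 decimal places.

CDK4: ΔΔCt = (17.33−15.41) − (22.38−15.94) = 1.92 − 6.44 = -4.52; fold change = 2^4.52 = 22.943
MYC12: ΔΔCt = (30.57−15.41) − (30.60−15.94) = 15.16 − 14.66 = 0.50; fold change = 2^-0.50 = 0.707
CDK5: ΔΔCt = (25.55−15.41) − (22.71−15.94) = 10.14 − 6.77 = 3.37; fold change = 2^-3.37 = 0.097
CDK4 has the largest |ΔΔCt| = 4.52.

22.943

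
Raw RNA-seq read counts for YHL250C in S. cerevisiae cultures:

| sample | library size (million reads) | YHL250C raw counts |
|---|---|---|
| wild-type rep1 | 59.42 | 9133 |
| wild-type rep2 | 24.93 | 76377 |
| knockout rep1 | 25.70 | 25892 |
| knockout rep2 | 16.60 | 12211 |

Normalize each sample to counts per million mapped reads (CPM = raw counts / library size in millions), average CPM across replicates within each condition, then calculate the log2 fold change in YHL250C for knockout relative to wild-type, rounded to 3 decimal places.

-0.884

CPM(wild-type rep1) = 9133 / 59.42 = 153.7025
CPM(wild-type rep2) = 76377 / 24.93 = 3063.6582
CPM(knockout rep1) = 25892 / 25.70 = 1007.4708
CPM(knockout rep2) = 12211 / 16.60 = 735.6024
mean CPM(wild-type) = 1608.6804; mean CPM(knockout) = 871.5366
Fold change = 871.5366 / 1608.6804 = 0.54177
log2(0.54177) = -0.8842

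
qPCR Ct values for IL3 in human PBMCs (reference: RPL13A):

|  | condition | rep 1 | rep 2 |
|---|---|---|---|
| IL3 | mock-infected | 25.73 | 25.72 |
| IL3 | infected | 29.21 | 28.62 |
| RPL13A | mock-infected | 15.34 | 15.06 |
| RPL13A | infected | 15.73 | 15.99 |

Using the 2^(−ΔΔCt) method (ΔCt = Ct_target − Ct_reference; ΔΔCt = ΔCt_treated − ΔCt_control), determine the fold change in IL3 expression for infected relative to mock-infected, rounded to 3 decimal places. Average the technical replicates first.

Mean Ct: IL3 mock-infected 25.725; IL3 infected 28.915; RPL13A mock-infected 15.200; RPL13A infected 15.860
ΔCt(mock-infected) = 25.725 − 15.200 = 10.525
ΔCt(infected) = 28.915 − 15.860 = 13.055
ΔΔCt = 13.055 − 10.525 = 2.530
Fold change = 2^(−2.530) = 0.1731

0.173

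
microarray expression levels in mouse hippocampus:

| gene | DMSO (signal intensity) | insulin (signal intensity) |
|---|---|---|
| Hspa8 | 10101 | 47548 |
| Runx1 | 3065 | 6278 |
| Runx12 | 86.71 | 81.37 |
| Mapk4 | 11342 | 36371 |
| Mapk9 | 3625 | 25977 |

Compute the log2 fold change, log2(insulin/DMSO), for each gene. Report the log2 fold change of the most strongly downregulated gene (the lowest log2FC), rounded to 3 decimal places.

-0.092

log2(47548/10101) = 2.235  (Hspa8)
log2(6278/3065) = 1.034  (Runx1)
log2(81.37/86.71) = -0.092  (Runx12)
log2(36371/11342) = 1.681  (Mapk4)
log2(25977/3625) = 2.841  (Mapk9)
Runx12 is most strongly downregulated.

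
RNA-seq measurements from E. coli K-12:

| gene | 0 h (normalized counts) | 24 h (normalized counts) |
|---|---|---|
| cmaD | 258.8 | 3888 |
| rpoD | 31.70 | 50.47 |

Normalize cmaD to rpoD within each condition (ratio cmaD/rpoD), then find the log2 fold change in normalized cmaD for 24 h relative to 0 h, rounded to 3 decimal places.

cmaD/rpoD (0 h) = 258.8 / 31.70 = 8.164
cmaD/rpoD (24 h) = 3888 / 50.47 = 77.036
Fold change = 77.036 / 8.164 = 9.4360
log2(9.4360) = 3.2382

3.238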